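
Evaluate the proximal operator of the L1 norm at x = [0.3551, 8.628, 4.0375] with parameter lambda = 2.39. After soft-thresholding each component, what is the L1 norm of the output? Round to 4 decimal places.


Soft-thresholding with lambda = 2.39:
prox(0.3551) = sign(0.3551)*max(|0.3551| - 2.39, 0) = 0.0
prox(8.628) = sign(8.628)*max(|8.628| - 2.39, 0) = 6.238
prox(4.0375) = sign(4.0375)*max(|4.0375| - 2.39, 0) = 1.6475
prox(x) = [0.0, 6.238, 1.6475]
||prox(x)||_1 = 0.0 + 6.238 + 1.6475 = 7.8855


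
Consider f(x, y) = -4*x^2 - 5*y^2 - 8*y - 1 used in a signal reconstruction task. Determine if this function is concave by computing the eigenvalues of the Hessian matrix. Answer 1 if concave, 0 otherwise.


The Hessian of f(x,y) = -4*x^2 - 5*y^2 - 8*y - 1 is:
H = [[-8, 0], [0, -10]]
Trace = -8 - 10 = -18
Determinant = -8*-10 - (0)^2 = 80
Discriminant = (-18)^2 - 4*80 = 4.0
Eigenvalues: lambda_1 = -10.0, lambda_2 = -8.0
The function is concave.

1


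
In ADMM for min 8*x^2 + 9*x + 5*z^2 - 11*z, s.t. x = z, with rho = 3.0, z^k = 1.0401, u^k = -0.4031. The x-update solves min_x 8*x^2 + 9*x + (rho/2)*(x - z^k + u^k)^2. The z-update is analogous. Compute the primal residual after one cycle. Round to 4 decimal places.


ADMM iteration with rho = 3.0, z^k = 1.0401, u^k = -0.4031
Step 1: x-update.
Minimize 8*x^2 + 9*x + (3.0/2)*(x - 1.0401 - 0.4031)^2
FOC: (2*8 + 3.0)*x = -9 + 3.0*(1.0401 + 0.4031)
x^{k+1} = -0.2458
Step 2: z-update.
Minimize 5*z^2 - 11*z + (3.0/2)*(-0.2458 - z - 0.4031)^2
FOC: (2*5 + 3.0)*z = 11 + 3.0*(-0.2458 - 0.4031)
z^{k+1} = 0.6964
Step 3: u-update.
u^{k+1} = -0.4031 - 0.2458 - 0.6964 = -1.3453
Step 4: Primal residual = |-0.2458 - 0.6964| = 0.9422


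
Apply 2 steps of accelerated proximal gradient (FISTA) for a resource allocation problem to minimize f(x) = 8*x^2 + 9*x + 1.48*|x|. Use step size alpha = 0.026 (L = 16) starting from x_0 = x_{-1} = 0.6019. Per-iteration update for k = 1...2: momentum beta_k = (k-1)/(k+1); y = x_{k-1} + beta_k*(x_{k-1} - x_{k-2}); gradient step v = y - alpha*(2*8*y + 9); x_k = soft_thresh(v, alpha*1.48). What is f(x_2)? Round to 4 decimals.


FISTA on f(x) = 8*x^2 + 9*x + 1.48*|x|
L = 16, alpha = 0.026
Iteration 1: beta = 0.0, y = 0.6019 + 0.0*(0.6019 - 0.6019) = 0.6019
  grad(y) = 18.6304, v = y - alpha*grad = 0.1175
  prox(v) = soft_thresh(0.1175, 0.0385) = 0.079
Iteration 2: beta = 0.3333, y = 0.079 + 0.3333*(0.079 - 0.6019) = -0.0953
  grad(y) = 7.4758, v = y - alpha*grad = -0.2896
  prox(v) = soft_thresh(-0.2896, 0.0385) = -0.2512
f(x_2) = 8*(-0.2512)^2 + 9*(-0.2512) + 1.48*|-0.2512| = -1.384


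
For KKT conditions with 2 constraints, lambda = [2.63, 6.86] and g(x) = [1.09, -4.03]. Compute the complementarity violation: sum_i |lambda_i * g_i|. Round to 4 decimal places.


KKT complementary slackness check:
lambda_1 * g_1 = 2.63 * 1.09 = 2.8667
lambda_2 * g_2 = 6.86 * -4.03 = -27.6458
Total violation = 2.8667 + 27.6458 = 30.5125


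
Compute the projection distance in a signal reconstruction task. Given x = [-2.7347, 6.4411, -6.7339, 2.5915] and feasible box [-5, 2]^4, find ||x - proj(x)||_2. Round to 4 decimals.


Project each component onto [-5, 2].
clip(-2.7347) = -2.7347, clip(6.4411) = 2.0, clip(-6.7339) = -5.0, clip(2.5915) = 2.0
Projection = [-2.7347, 2.0, -5.0, 2.0]
Squared diffs: [0.0, 19.7234, 3.0064, 0.3499]
Distance = sqrt(23.0797) = 4.8041


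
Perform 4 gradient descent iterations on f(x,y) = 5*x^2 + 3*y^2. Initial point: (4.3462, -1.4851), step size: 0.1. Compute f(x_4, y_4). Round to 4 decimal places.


Gradient descent on f(x,y) = 5*x^2 + 3*y^2.
Starting point: (4.3462, -1.4851), alpha = 0.1
Step 1: grad_x = 2*5*4.3462 = 43.462, grad_y = 2*3*-1.4851 = -8.9106
  x_1 = 4.3462 - 0.1*43.462 = 0.0
  y_1 = -1.4851 - 0.1*-8.9106 = -0.594
Step 2: grad_x = 2*5*0.0 = 0.0, grad_y = 2*3*-0.594 = -3.5642
  x_2 = 0.0 - 0.1*0.0 = 0.0
  y_2 = -0.594 - 0.1*-3.5642 = -0.2376
Step 3: grad_x = 2*5*0.0 = 0.0, grad_y = 2*3*-0.2376 = -1.4257
  x_3 = 0.0 - 0.1*0.0 = 0.0
  y_3 = -0.2376 - 0.1*-1.4257 = -0.095
Step 4: grad_x = 2*5*0.0 = 0.0, grad_y = 2*3*-0.095 = -0.5703
  x_4 = 0.0 - 0.1*0.0 = 0.0
  y_4 = -0.095 - 0.1*-0.5703 = -0.038
f(0.0, -0.038) = 5*0.0^2 + 3*(-0.038)^2 = 0.0043


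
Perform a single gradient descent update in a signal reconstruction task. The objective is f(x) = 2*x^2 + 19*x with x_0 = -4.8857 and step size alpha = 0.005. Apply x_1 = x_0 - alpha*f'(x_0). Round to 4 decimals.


We compute the gradient at x_0 and apply the update.
f'(x) = 4*x + 19
f'(-4.8857) = 4*-4.8857 + 19 = -0.5428
x_1 = -4.8857 - 0.005*-0.5428 = -4.883


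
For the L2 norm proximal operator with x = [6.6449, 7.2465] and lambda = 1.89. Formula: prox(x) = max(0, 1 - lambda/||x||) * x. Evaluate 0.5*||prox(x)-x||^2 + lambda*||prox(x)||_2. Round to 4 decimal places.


Step 1: Compute ||x||.
||x|| = 9.8319
Step 2: Compute scaling factor.
scale = max(0, 1 - 1.89/9.8319) = 0.8078
Step 3: prox(x) = [5.3675, 5.8535]
||prox(x)|| = 7.9419
Step 4: Proximal objective.
0.5*||prox-x||^2 = 1.7861
lambda*||prox|| = 15.0102
Total = 16.7963


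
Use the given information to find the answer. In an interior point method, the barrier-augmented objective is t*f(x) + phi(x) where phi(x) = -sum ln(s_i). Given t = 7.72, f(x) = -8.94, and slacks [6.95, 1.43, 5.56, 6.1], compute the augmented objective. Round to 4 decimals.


Step 1: Compute log-barrier.
ln values: [1.9387, 0.3577, 1.7156, 1.8083]
phi = -(1.9387 + 0.3577 + 1.7156 + 1.8083) = -5.8203
Step 2: Compute augmented objective.
t*f(x) = 7.72*-8.94 = -69.0168
Total = -69.0168 - 5.8203 = -74.8371


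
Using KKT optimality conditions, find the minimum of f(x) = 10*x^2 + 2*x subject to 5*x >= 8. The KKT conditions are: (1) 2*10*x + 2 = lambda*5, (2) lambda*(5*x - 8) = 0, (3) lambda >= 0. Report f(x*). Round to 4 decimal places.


Step 1: Try lambda = 0 (constraint inactive).
x_unc = -2/(2*10) = -0.1
Check: 5*-0.1 = -0.5 < 8 -- violated!
Step 2: Constraint must be active: 5*x = 8
x* = 8/5 = 1.6
lambda = (2*10*1.6 + 2)/5 = 6.8
Step 3: Compute optimal value.
f(x*) = 10*1.6^2 + 2*1.6 = 28.8


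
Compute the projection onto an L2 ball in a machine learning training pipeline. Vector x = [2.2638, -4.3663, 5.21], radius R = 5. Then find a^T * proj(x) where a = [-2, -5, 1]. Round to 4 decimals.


Step 1: Compute ||x|| (intermediates to 6 decimals).
||x|| = sqrt(2.2638^2 + (-4.3663)^2 + 5.21^2) = 7.164738
Step 2: Project.
Since ||x|| > R, scale = R/||x|| = 5/7.164738 = 0.697862, proj(x) = scale * x
proj(x) = [1.57982, -3.047075, 3.635861]
Step 3: Dot product.
a^T * proj(x) = -2*1.57982 - 5*(-3.047075) + 1*3.635861 = 15.7116


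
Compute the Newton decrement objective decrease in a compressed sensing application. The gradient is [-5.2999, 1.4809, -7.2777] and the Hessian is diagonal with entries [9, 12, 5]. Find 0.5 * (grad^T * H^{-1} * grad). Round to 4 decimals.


Step 1: H is diagonal, so H^(-1) * g = [-0.5889, 0.1234, -1.4555].
Step 2: g^T H^(-1) g = sum_i g_i^2 / H_ii
  = (-5.2999)^2/9 + (1.4809)^2/12 + (-7.2777)^2/5
  = 3.121 + 0.1828 + 10.593 = 13.8967
Step 3: Objective decrease = 0.5 * g^T H^(-1) g = 6.9484


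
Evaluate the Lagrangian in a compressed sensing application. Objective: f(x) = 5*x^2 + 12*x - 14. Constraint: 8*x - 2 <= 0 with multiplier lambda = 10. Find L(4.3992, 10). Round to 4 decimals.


Step 1: Evaluate f(x).
f(4.3992) = 5*4.3992^2 + 12*4.3992 - 14 = 135.5552
Step 2: Evaluate g(x).
g(4.3992) = 8*4.3992 - 2 = 33.1936
Step 3: Compute Lagrangian.
L = 135.5552 + 10*33.1936 = 467.4912


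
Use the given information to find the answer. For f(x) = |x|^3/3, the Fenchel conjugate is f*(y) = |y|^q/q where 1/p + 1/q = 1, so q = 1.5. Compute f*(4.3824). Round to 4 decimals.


The conjugate exponent q satisfies 1/p + 1/q = 1.
p = 3, so q = 3/(3 - 1) = 1.5
|y|^q = 4.3824^1.5 = 9.1742
f*(4.3824) = 9.1742 / 1.5 = 6.1161


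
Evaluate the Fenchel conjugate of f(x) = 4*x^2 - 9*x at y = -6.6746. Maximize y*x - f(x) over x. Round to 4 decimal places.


f*(y) = sup_x {y*x - a*x^2 - b*x} = sup_x {(y-b)*x - a*x^2}
FOC: (y - b) - 2a*x = 0 => x* = (y - b)/(2a)
x* = (-6.6746 + 9)/(2*4) = 0.2907
f*(-6.6746) = (y-b)^2/(4a) = (-6.6746 + 9)^2/(4*4)
= 5.4075/16 = 0.338


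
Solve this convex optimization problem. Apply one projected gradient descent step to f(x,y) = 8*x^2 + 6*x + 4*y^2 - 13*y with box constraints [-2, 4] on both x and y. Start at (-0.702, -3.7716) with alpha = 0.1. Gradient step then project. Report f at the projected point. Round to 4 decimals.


Step 1: Compute gradient at (-0.702, -3.7716).
grad_x = 2*8*-0.702 + 6 = -5.232
grad_y = 2*4*-3.7716 - 13 = -43.1728
Step 2: Gradient step.
x_raw = -0.702 - 0.1*-5.232 = -0.1788
y_raw = -3.7716 - 0.1*-43.1728 = 0.5457
Step 3: Project onto [-2, 4].
x_proj = clip(-0.1788) = -0.1788
y_proj = clip(0.5457) = 0.5457
Step 4: Evaluate f.
f(-0.1788, 0.5457) = -6.7198


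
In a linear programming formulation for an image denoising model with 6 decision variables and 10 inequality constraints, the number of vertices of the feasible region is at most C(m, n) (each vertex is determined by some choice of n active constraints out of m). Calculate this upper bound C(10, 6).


Each vertex corresponds to some choice of n active constraints out of m, so the number of vertices is at most C(m, n) = m! / (n!(m-n)!).
m = 10, n = 6
Numerator: 10 * 9 * 8 * 7 * 6 * 5
Denominator: 6! = 720
C(10, 6) = 210


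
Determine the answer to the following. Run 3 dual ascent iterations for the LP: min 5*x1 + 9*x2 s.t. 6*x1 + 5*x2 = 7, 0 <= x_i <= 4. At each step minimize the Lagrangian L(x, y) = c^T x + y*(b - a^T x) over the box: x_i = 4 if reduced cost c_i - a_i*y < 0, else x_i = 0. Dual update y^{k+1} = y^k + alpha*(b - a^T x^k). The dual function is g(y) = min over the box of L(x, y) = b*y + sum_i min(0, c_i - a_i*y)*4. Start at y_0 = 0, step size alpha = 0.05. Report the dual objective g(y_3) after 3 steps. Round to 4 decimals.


Dual ascent for LP: min 5*x1 + 9*x2, 6*x1 + 5*x2 = 7, 0 <= x_i <= 4
Step 1: y^k = 0.0, reduced costs: (5.0, 9.0)
  x^k = (0.0, 0.0), subgradient = b - a^T x = 7.0
  y^{k+1} = 0.0 + 0.05*7.0 = 0.35
Step 2: y^k = 0.35, reduced costs: (2.9, 7.25)
  x^k = (0.0, 0.0), subgradient = b - a^T x = 7.0
  y^{k+1} = 0.35 + 0.05*7.0 = 0.7
Step 3: y^k = 0.7, reduced costs: (0.8, 5.5)
  x^k = (0.0, 0.0), subgradient = b - a^T x = 7.0
  y^{k+1} = 0.7 + 0.05*7.0 = 1.05
Dual objective at y_3 = 1.05: reduced costs (-1.3, 3.75), box minimizer x = (4.0, 0.0)
g(y_3) = b*y + (c1 - a1*y)*x1 + (c2 - a2*y)*x2 = 7*1.05 + (-1.3)*4.0 + 3.75*0.0 = 7.35 - 5.2 + 0.0 = 2.15


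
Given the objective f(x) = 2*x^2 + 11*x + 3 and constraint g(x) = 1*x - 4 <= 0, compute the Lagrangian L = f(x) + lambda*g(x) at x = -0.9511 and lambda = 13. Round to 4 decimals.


Step 1: Evaluate f(x).
f(-0.9511) = 2*(-0.9511)^2 + 11*(-0.9511) + 3 = -5.6529
Step 2: Evaluate g(x).
g(-0.9511) = 1*-0.9511 - 4 = -4.9511
Step 3: Compute Lagrangian.
L = -5.6529 + 13*-4.9511 = -70.0172


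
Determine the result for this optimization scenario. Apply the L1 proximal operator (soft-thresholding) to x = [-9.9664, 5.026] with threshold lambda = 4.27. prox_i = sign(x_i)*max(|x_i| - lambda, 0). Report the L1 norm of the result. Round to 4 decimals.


Soft-thresholding with lambda = 4.27:
prox(-9.9664) = sign(-9.9664)*max(|-9.9664| - 4.27, 0) = -5.6964
prox(5.026) = sign(5.026)*max(|5.026| - 4.27, 0) = 0.756
prox(x) = [-5.6964, 0.756]
||prox(x)||_1 = 5.6964 + 0.756 = 6.4524


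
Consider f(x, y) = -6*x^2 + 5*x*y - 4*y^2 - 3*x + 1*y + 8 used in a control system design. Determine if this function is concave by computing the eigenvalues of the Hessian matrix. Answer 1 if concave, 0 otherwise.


The Hessian of f(x,y) = -6*x^2 + 5*x*y - 4*y^2 - 3*x + 1*y + 8 is:
H = [[-12, 5], [5, -8]]
Trace = -12 - 8 = -20
Determinant = -12*-8 - (5)^2 = 71
Discriminant = (-20)^2 - 4*71 = 116.0
Eigenvalues: lambda_1 = -15.3852, lambda_2 = -4.6148
The function is concave.

1


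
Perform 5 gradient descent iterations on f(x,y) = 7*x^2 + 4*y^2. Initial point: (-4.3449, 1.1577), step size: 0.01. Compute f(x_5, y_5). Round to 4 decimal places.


Gradient descent on f(x,y) = 7*x^2 + 4*y^2.
Starting point: (-4.3449, 1.1577), alpha = 0.01
Step 1: grad_x = 2*7*-4.3449 = -60.8286, grad_y = 2*4*1.1577 = 9.2616
  x_1 = -4.3449 - 0.01*-60.8286 = -3.7366
  y_1 = 1.1577 - 0.01*9.2616 = 1.0651
Step 2: grad_x = 2*7*-3.7366 = -52.3126, grad_y = 2*4*1.0651 = 8.5207
  x_2 = -3.7366 - 0.01*-52.3126 = -3.2135
  y_2 = 1.0651 - 0.01*8.5207 = 0.9799
Step 3: grad_x = 2*7*-3.2135 = -44.9888, grad_y = 2*4*0.9799 = 7.839
  x_3 = -3.2135 - 0.01*-44.9888 = -2.7636
  y_3 = 0.9799 - 0.01*7.839 = 0.9015
Step 4: grad_x = 2*7*-2.7636 = -38.6904, grad_y = 2*4*0.9015 = 7.2119
  x_4 = -2.7636 - 0.01*-38.6904 = -2.3767
  y_4 = 0.9015 - 0.01*7.2119 = 0.8294
Step 5: grad_x = 2*7*-2.3767 = -33.2737, grad_y = 2*4*0.8294 = 6.6349
  x_5 = -2.3767 - 0.01*-33.2737 = -2.044
  y_5 = 0.8294 - 0.01*6.6349 = 0.763
f(-2.044, 0.763) = 7*(-2.044)^2 + 4*0.763^2 = 31.5732


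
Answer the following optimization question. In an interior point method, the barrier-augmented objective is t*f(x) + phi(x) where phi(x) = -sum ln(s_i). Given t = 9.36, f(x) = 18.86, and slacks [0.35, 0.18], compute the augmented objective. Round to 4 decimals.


Step 1: Compute log-barrier.
ln values: [-1.0498, -1.7148]
phi = -(-1.0498 - 1.7148) = 2.7646
Step 2: Compute augmented objective.
t*f(x) = 9.36*18.86 = 176.5296
Total = 176.5296 + 2.7646 = 179.2942


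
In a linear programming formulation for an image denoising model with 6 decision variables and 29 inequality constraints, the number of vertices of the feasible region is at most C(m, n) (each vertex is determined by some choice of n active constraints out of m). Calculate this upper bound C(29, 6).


Each vertex corresponds to some choice of n active constraints out of m, so the number of vertices is at most C(m, n) = m! / (n!(m-n)!).
m = 29, n = 6
Numerator: 29 * 28 * 27 * 26 * 25 * 24
Denominator: 6! = 720
C(29, 6) = 475020


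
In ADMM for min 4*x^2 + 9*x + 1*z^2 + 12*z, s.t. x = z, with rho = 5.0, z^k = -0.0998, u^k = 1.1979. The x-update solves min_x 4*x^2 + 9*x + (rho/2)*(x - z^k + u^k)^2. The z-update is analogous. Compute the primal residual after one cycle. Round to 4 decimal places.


ADMM iteration with rho = 5.0, z^k = -0.0998, u^k = 1.1979
Step 1: x-update.
Minimize 4*x^2 + 9*x + (5.0/2)*(x + 0.0998 + 1.1979)^2
FOC: (2*4 + 5.0)*x = -9 + 5.0*(-0.0998 - 1.1979)
x^{k+1} = -1.1914
Step 2: z-update.
Minimize 1*z^2 + 12*z + (5.0/2)*(-1.1914 - z + 1.1979)^2
FOC: (2*1 + 5.0)*z = -12 + 5.0*(-1.1914 + 1.1979)
z^{k+1} = -1.7097
Step 3: u-update.
u^{k+1} = 1.1979 - 1.1914 + 1.7097 = 1.7161
Step 4: Primal residual = |-1.1914 + 1.7097| = 0.5182


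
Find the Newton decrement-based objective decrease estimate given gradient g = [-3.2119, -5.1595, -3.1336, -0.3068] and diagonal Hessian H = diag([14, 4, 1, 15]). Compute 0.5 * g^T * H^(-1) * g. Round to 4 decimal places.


Step 1: H is diagonal, so H^(-1) * g = [-0.2294, -1.2899, -3.1336, -0.0205].
Step 2: g^T H^(-1) g = sum_i g_i^2 / H_ii
  = (-3.2119)^2/14 + (-5.1595)^2/4 + (-3.1336)^2/1 + (-0.3068)^2/15
  = 0.7369 + 6.6551 + 9.8194 + 0.0063 = 17.2177
Step 3: Objective decrease = 0.5 * g^T H^(-1) g = 8.6089


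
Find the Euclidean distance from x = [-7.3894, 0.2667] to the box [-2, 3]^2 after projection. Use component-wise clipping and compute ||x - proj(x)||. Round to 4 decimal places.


Project each component onto [-2, 3].
clip(-7.3894) = -2.0, clip(0.2667) = 0.2667
Projection = [-2.0, 0.2667]
Squared diffs: [29.0456, 0.0]
Distance = sqrt(29.0456) = 5.3894


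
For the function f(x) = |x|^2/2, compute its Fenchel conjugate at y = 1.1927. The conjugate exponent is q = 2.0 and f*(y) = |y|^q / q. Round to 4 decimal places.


The conjugate exponent q satisfies 1/p + 1/q = 1.
p = 2, so q = 2/(2 - 1) = 2.0
|y|^q = 1.1927^2.0 = 1.4225
f*(1.1927) = 1.4225 / 2.0 = 0.7113


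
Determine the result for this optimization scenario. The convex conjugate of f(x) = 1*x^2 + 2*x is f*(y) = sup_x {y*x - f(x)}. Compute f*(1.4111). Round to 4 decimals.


f*(y) = sup_x {y*x - a*x^2 - b*x} = sup_x {(y-b)*x - a*x^2}
FOC: (y - b) - 2a*x = 0 => x* = (y - b)/(2a)
x* = (1.4111 - 2)/(2*1) = -0.2945
f*(1.4111) = (y-b)^2/(4a) = (1.4111 - 2)^2/(4*1)
= 0.3468/4 = 0.0867


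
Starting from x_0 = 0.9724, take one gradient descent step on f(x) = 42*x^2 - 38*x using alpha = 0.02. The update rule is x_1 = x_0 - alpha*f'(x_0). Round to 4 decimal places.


We compute the gradient at x_0 and apply the update.
f'(x) = 84*x - 38
f'(0.9724) = 84*0.9724 - 38 = 43.6816
x_1 = 0.9724 - 0.02*43.6816 = 0.0988


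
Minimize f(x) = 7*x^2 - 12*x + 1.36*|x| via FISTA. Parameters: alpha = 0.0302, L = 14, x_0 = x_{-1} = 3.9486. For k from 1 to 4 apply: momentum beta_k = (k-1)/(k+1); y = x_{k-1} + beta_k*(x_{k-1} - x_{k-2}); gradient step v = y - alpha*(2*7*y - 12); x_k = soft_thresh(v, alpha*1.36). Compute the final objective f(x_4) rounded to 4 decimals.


FISTA on f(x) = 7*x^2 - 12*x + 1.36*|x|
L = 14, alpha = 0.0302
Iteration 1: beta = 0.0, y = 3.9486 + 0.0*(3.9486 - 3.9486) = 3.9486
  grad(y) = 43.2804, v = y - alpha*grad = 2.6415
  prox(v) = soft_thresh(2.6415, 0.0411) = 2.6005
Iteration 2: beta = 0.3333, y = 2.6005 + 0.3333*(2.6005 - 3.9486) = 2.1511
  grad(y) = 18.1151, v = y - alpha*grad = 1.604
  prox(v) = soft_thresh(1.604, 0.0411) = 1.5629
Iteration 3: beta = 0.5, y = 1.5629 + 0.5*(1.5629 - 2.6005) = 1.0442
  grad(y) = 2.6183, v = y - alpha*grad = 0.9651
  prox(v) = soft_thresh(0.9651, 0.0411) = 0.924
Iteration 4: beta = 0.6, y = 0.924 + 0.6*(0.924 - 1.5629) = 0.5407
  grad(y) = -4.4305, v = y - alpha*grad = 0.6745
  prox(v) = soft_thresh(0.6745, 0.0411) = 0.6334
f(x_4) = 7*0.6334^2 - 12*0.6334 + 1.36*|0.6334| = -3.931


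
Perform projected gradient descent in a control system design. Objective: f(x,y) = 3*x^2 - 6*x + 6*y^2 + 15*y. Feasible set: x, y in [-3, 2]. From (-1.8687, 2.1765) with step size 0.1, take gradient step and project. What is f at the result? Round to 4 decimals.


Step 1: Compute gradient at (-1.8687, 2.1765).
grad_x = 2*3*-1.8687 - 6 = -17.2122
grad_y = 2*6*2.1765 + 15 = 41.118
Step 2: Gradient step.
x_raw = -1.8687 - 0.1*-17.2122 = -0.1475
y_raw = 2.1765 - 0.1*41.118 = -1.9353
Step 3: Project onto [-3, 2].
x_proj = clip(-0.1475) = -0.1475
y_proj = clip(-1.9353) = -1.9353
Step 4: Evaluate f.
f(-0.1475, -1.9353) = -5.6071


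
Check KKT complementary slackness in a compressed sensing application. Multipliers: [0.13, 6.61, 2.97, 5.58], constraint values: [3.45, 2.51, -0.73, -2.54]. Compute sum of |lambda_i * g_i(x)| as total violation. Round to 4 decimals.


KKT complementary slackness check:
lambda_1 * g_1 = 0.13 * 3.45 = 0.4485
lambda_2 * g_2 = 6.61 * 2.51 = 16.5911
lambda_3 * g_3 = 2.97 * -0.73 = -2.1681
lambda_4 * g_4 = 5.58 * -2.54 = -14.1732
Total violation = 0.4485 + 16.5911 + 2.1681 + 14.1732 = 33.3809


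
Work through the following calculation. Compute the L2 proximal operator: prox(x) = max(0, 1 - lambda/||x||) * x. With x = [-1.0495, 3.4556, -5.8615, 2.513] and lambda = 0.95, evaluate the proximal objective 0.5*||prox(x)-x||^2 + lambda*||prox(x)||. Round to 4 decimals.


Step 1: Compute ||x||.
||x|| = 7.329
Step 2: Compute scaling factor.
scale = max(0, 1 - 0.95/7.329) = 0.8704
Step 3: prox(x) = [-0.9135, 3.0077, -5.1017, 2.1873]
||prox(x)|| = 6.379
Step 4: Proximal objective.
0.5*||prox-x||^2 = 0.4513
lambda*||prox|| = 6.0601
Total = 6.5113


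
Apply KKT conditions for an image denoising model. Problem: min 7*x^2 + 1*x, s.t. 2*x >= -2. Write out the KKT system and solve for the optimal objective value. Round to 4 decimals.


Step 1: Try lambda = 0 (constraint inactive).
Stationarity: 2*7*x + 1 = 0
x* = -1/(2*7) = -1/14 = -0.0714 (rounded; the exact value -1/14 is used below)
Check constraint: 2*-0.0714 = -0.1428 >= -2 -- satisfied.
Step 2: Compute optimal value.
f(x*) = 7*(-1/14)^2 + 1*(-1/14) = -0.0357


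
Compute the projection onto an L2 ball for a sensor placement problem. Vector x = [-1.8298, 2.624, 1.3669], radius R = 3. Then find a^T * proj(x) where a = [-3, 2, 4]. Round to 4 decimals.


Step 1: Compute ||x|| (intermediates to 6 decimals).
||x|| = sqrt((-1.8298)^2 + 2.624^2 + 1.3669^2) = 3.478787
Step 2: Project.
Since ||x|| > R, scale = R/||x|| = 3/3.478787 = 0.86237, proj(x) = scale * x
proj(x) = [-1.577965, 2.262859, 1.178774]
Step 3: Dot product.
a^T * proj(x) = -3*(-1.577965) + 2*2.262859 + 4*1.178774 = 13.9747


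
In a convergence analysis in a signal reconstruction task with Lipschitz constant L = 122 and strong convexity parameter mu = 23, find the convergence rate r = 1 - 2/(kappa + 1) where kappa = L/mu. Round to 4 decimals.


Step 1: Compute the condition number.
kappa = L/mu = 122/23 = 5.3043
Step 2: Compute the convergence rate.
r = 1 - 2/(kappa + 1) = 1 - 2*mu/(L + mu) = (L - mu)/(L + mu) = 99/145 = 0.6828


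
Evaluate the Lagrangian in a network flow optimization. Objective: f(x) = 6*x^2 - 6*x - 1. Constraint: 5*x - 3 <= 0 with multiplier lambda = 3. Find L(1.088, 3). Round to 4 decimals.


Step 1: Evaluate f(x).
f(1.088) = 6*1.088^2 - 6*1.088 - 1 = -0.4255
Step 2: Evaluate g(x).
g(1.088) = 5*1.088 - 3 = 2.44
Step 3: Compute Lagrangian.
L = -0.4255 + 3*2.44 = 6.8945


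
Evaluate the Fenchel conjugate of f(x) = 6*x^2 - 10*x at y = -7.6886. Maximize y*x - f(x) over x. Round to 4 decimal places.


f*(y) = sup_x {y*x - a*x^2 - b*x} = sup_x {(y-b)*x - a*x^2}
FOC: (y - b) - 2a*x = 0 => x* = (y - b)/(2a)
x* = (-7.6886 + 10)/(2*6) = 0.1926
f*(-7.6886) = (y-b)^2/(4a) = (-7.6886 + 10)^2/(4*6)
= 5.3426/24 = 0.2226


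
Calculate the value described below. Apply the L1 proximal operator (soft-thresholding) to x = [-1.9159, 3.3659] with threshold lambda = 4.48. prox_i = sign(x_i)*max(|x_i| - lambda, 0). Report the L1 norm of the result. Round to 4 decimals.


Soft-thresholding with lambda = 4.48:
prox(-1.9159) = sign(-1.9159)*max(|-1.9159| - 4.48, 0) = 0.0
prox(3.3659) = sign(3.3659)*max(|3.3659| - 4.48, 0) = 0.0
prox(x) = [0.0, 0.0]
||prox(x)||_1 = 0.0 + 0.0 = 0.0


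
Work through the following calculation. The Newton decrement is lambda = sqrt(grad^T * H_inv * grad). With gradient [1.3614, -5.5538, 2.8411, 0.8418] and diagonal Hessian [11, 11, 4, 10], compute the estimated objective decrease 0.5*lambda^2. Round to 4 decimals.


Step 1: H is diagonal, so H^(-1) * g = [0.1238, -0.5049, 0.7103, 0.0842].
Step 2: g^T H^(-1) g = sum_i g_i^2 / H_ii
  = (1.3614)^2/11 + (-5.5538)^2/11 + (2.8411)^2/4 + (0.8418)^2/10
  = 0.1685 + 2.8041 + 2.018 + 0.0709 = 5.0614
Step 3: Objective decrease = 0.5 * g^T H^(-1) g = 2.5307


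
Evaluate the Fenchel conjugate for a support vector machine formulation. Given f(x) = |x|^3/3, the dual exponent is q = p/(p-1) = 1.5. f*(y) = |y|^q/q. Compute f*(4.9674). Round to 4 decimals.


The conjugate exponent q satisfies 1/p + 1/q = 1.
p = 3, so q = 3/(3 - 1) = 1.5
|y|^q = 4.9674^1.5 = 11.0712
f*(4.9674) = 11.0712 / 1.5 = 7.3808


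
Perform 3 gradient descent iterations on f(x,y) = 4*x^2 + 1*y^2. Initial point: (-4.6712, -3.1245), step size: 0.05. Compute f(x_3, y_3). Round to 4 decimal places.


Gradient descent on f(x,y) = 4*x^2 + 1*y^2.
Starting point: (-4.6712, -3.1245), alpha = 0.05
Step 1: grad_x = 2*4*-4.6712 = -37.3696, grad_y = 2*1*-3.1245 = -6.249
  x_1 = -4.6712 - 0.05*-37.3696 = -2.8027
  y_1 = -3.1245 - 0.05*-6.249 = -2.8121
Step 2: grad_x = 2*4*-2.8027 = -22.4218, grad_y = 2*1*-2.8121 = -5.6241
  x_2 = -2.8027 - 0.05*-22.4218 = -1.6816
  y_2 = -2.8121 - 0.05*-5.6241 = -2.5308
Step 3: grad_x = 2*4*-1.6816 = -13.4531, grad_y = 2*1*-2.5308 = -5.0617
  x_3 = -1.6816 - 0.05*-13.4531 = -1.009
  y_3 = -2.5308 - 0.05*-5.0617 = -2.2778
f(-1.009, -2.2778) = 4*(-1.009)^2 + 1*(-2.2778)^2 = 9.2603


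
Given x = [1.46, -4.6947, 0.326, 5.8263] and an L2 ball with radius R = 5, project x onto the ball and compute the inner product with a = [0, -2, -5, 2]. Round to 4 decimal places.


Step 1: Compute ||x|| (intermediates to 6 decimals).
||x|| = sqrt(1.46^2 + (-4.6947)^2 + 0.326^2 + 5.8263^2) = 7.630456
Step 2: Project.
Since ||x|| > R, scale = R/||x|| = 5/7.630456 = 0.655269, proj(x) = scale * x
proj(x) = [0.956693, -3.076291, 0.213618, 3.817794]
Step 3: Dot product.
a^T * proj(x) = 0*0.956693 - 2*(-3.076291) - 5*0.213618 + 2*3.817794 = 12.7201


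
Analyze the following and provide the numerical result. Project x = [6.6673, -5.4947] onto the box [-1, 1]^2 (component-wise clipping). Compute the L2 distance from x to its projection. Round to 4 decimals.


Project each component onto [-1, 1].
clip(6.6673) = 1.0, clip(-5.4947) = -1.0
Projection = [1.0, -1.0]
Squared diffs: [32.1183, 20.2023]
Distance = sqrt(52.3206) = 7.2333


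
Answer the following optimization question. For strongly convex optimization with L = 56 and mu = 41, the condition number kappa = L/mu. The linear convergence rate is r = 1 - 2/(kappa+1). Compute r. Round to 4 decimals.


Step 1: Compute the condition number.
kappa = L/mu = 56/41 = 1.3659
Step 2: Compute the convergence rate.
r = 1 - 2/(kappa + 1) = 1 - 2*mu/(L + mu) = (L - mu)/(L + mu) = 15/97 = 0.1546


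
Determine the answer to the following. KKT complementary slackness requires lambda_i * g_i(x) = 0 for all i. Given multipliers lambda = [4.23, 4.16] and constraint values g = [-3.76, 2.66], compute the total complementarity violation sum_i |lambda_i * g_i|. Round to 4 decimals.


KKT complementary slackness check:
lambda_1 * g_1 = 4.23 * -3.76 = -15.9048
lambda_2 * g_2 = 4.16 * 2.66 = 11.0656
Total violation = 15.9048 + 11.0656 = 26.9704


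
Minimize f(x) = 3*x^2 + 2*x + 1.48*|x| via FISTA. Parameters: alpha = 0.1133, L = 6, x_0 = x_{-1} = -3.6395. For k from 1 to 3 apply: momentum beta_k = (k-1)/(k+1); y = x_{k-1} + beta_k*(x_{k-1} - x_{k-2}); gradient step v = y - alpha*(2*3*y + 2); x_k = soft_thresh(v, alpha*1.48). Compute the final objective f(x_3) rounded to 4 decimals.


FISTA on f(x) = 3*x^2 + 2*x + 1.48*|x|
L = 6, alpha = 0.1133
Iteration 1: beta = 0.0, y = -3.6395 + 0.0*(-3.6395 + 3.6395) = -3.6395
  grad(y) = -19.837, v = y - alpha*grad = -1.392
  prox(v) = soft_thresh(-1.392, 0.1677) = -1.2243
Iteration 2: beta = 0.3333, y = -1.2243 + 0.3333*(-1.2243 + 3.6395) = -0.4192
  grad(y) = -0.5153, v = y - alpha*grad = -0.3608
  prox(v) = soft_thresh(-0.3608, 0.1677) = -0.1931
Iteration 3: beta = 0.5, y = -0.1931 + 0.5*(-0.1931 + 1.2243) = 0.3224
  grad(y) = 3.9345, v = y - alpha*grad = -0.1234
  prox(v) = soft_thresh(-0.1234, 0.1677) = 0.0
f(x_3) = 3*0.0^2 + 2*0.0 + 1.48*|0.0| = 0.0


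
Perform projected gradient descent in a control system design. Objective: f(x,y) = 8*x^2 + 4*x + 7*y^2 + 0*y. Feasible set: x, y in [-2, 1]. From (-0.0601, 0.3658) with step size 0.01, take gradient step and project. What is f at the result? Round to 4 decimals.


Step 1: Compute gradient at (-0.0601, 0.3658).
grad_x = 2*8*-0.0601 + 4 = 3.0384
grad_y = 2*7*0.3658 + 0 = 5.1212
Step 2: Gradient step.
x_raw = -0.0601 - 0.01*3.0384 = -0.0905
y_raw = 0.3658 - 0.01*5.1212 = 0.3146
Step 3: Project onto [-2, 1].
x_proj = clip(-0.0905) = -0.0905
y_proj = clip(0.3146) = 0.3146
Step 4: Evaluate f.
f(-0.0905, 0.3146) = 0.3963


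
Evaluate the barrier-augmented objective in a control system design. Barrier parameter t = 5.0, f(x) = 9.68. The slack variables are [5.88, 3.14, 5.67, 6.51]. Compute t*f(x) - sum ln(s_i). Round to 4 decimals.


Step 1: Compute log-barrier.
ln values: [1.7716, 1.1442, 1.7352, 1.8733]
phi = -(1.7716 + 1.1442 + 1.7352 + 1.8733) = -6.5243
Step 2: Compute augmented objective.
t*f(x) = 5.0*9.68 = 48.4
Total = 48.4 - 6.5243 = 41.8757


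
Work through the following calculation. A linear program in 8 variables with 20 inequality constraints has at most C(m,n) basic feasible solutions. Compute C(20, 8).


Each vertex corresponds to some choice of n active constraints out of m, so the number of vertices is at most C(m, n) = m! / (n!(m-n)!).
m = 20, n = 8
Numerator: 20 * 19 * 18 * 17 * 16 * 15 * 14 * 13
Denominator: 8! = 40320
C(20, 8) = 125970


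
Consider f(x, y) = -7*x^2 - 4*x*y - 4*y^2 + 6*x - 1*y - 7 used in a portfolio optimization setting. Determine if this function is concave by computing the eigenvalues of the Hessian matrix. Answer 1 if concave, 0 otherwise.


The Hessian of f(x,y) = -7*x^2 - 4*x*y - 4*y^2 + 6*x - 1*y - 7 is:
H = [[-14, -4], [-4, -8]]
Trace = -14 - 8 = -22
Determinant = -14*-8 - (-4)^2 = 96
Discriminant = (-22)^2 - 4*96 = 100.0
Eigenvalues: lambda_1 = -16.0, lambda_2 = -6.0
The function is concave.

1


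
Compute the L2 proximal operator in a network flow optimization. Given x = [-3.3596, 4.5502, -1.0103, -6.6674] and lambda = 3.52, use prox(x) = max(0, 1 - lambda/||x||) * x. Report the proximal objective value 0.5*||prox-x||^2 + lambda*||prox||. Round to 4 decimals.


Step 1: Compute ||x||.
||x|| = 8.8015
Step 2: Compute scaling factor.
scale = max(0, 1 - 3.52/8.8015) = 0.6001
Step 3: prox(x) = [-2.016, 2.7304, -0.6062, -4.0009]
||prox(x)|| = 5.2815
Step 4: Proximal objective.
0.5*||prox-x||^2 = 6.1952
lambda*||prox|| = 18.5909
Total = 24.786


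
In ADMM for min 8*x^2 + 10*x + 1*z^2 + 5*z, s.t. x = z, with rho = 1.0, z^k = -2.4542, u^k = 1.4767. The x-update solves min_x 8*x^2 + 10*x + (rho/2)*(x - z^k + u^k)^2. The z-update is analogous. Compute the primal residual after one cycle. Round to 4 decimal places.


ADMM iteration with rho = 1.0, z^k = -2.4542, u^k = 1.4767
Step 1: x-update.
Minimize 8*x^2 + 10*x + (1.0/2)*(x + 2.4542 + 1.4767)^2
FOC: (2*8 + 1.0)*x = -10 + 1.0*(-2.4542 - 1.4767)
x^{k+1} = -0.8195
Step 2: z-update.
Minimize 1*z^2 + 5*z + (1.0/2)*(-0.8195 - z + 1.4767)^2
FOC: (2*1 + 1.0)*z = -5 + 1.0*(-0.8195 + 1.4767)
z^{k+1} = -1.4476
Step 3: u-update.
u^{k+1} = 1.4767 - 0.8195 + 1.4476 = 2.1048
Step 4: Primal residual = |-0.8195 + 1.4476| = 0.6281


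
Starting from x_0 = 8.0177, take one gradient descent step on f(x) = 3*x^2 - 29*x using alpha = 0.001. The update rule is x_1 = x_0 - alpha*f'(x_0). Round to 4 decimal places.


We compute the gradient at x_0 and apply the update.
f'(x) = 6*x - 29
f'(8.0177) = 6*8.0177 - 29 = 19.1062
x_1 = 8.0177 - 0.001*19.1062 = 7.9986


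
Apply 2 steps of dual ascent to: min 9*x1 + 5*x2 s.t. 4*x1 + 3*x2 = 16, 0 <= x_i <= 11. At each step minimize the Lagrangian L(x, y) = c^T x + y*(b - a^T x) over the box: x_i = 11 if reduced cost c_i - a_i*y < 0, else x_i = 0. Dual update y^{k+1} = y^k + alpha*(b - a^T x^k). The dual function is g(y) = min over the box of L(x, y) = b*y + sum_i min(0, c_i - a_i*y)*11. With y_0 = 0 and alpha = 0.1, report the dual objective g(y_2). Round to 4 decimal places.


Dual ascent for LP: min 9*x1 + 5*x2, 4*x1 + 3*x2 = 16, 0 <= x_i <= 11
Step 1: y^k = 0.0, reduced costs: (9.0, 5.0)
  x^k = (0.0, 0.0), subgradient = b - a^T x = 16.0
  y^{k+1} = 0.0 + 0.1*16.0 = 1.6
Step 2: y^k = 1.6, reduced costs: (2.6, 0.2)
  x^k = (0.0, 0.0), subgradient = b - a^T x = 16.0
  y^{k+1} = 1.6 + 0.1*16.0 = 3.2
Dual objective at y_2 = 3.2: reduced costs (-3.8, -4.6), box minimizer x = (11.0, 11.0)
g(y_2) = b*y + (c1 - a1*y)*x1 + (c2 - a2*y)*x2 = 16*3.2 + (-3.8)*11.0 + (-4.6)*11.0 = 51.2 - 41.8 - 50.6 = -41.2


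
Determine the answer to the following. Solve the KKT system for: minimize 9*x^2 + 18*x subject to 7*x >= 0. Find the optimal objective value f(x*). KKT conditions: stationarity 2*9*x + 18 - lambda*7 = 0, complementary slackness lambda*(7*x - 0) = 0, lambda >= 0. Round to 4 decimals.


Step 1: Try lambda = 0 (constraint inactive).
x_unc = -18/(2*9) = -1.0
Check: 7*-1.0 = -7.0 < 0 -- violated!
Step 2: Constraint must be active: 7*x = 0
x* = 0/7 = 0.0
lambda = (2*9*0.0 + 18)/7 = 2.5714
Step 3: Compute optimal value.
f(x*) = 9*0.0^2 + 18*0.0 = 0.0


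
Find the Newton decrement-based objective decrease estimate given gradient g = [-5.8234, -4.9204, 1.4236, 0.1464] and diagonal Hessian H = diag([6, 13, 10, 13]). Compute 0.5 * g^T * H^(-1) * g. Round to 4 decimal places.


Step 1: H is diagonal, so H^(-1) * g = [-0.9706, -0.3785, 0.1424, 0.0113].
Step 2: g^T H^(-1) g = sum_i g_i^2 / H_ii
  = (-5.8234)^2/6 + (-4.9204)^2/13 + (1.4236)^2/10 + (0.1464)^2/13
  = 5.652 + 1.8623 + 0.2027 + 0.0016 = 7.7186
Step 3: Objective decrease = 0.5 * g^T H^(-1) g = 3.8593


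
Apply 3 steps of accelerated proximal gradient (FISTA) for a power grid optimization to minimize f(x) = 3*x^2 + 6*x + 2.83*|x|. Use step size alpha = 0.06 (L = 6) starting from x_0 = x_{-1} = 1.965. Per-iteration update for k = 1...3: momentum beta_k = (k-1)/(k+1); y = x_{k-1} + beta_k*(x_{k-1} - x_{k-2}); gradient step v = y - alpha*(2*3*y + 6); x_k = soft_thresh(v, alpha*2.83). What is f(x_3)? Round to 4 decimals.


FISTA on f(x) = 3*x^2 + 6*x + 2.83*|x|
L = 6, alpha = 0.06
Iteration 1: beta = 0.0, y = 1.965 + 0.0*(1.965 - 1.965) = 1.965
  grad(y) = 17.79, v = y - alpha*grad = 0.8976
  prox(v) = soft_thresh(0.8976, 0.1698) = 0.7278
Iteration 2: beta = 0.3333, y = 0.7278 + 0.3333*(0.7278 - 1.965) = 0.3154
  grad(y) = 7.8924, v = y - alpha*grad = -0.1581
  prox(v) = soft_thresh(-0.1581, 0.1698) = 0.0
Iteration 3: beta = 0.5, y = 0.0 + 0.5*(0.0 - 0.7278) = -0.3639
  grad(y) = 3.8166, v = y - alpha*grad = -0.5929
  prox(v) = soft_thresh(-0.5929, 0.1698) = -0.4231
f(x_3) = 3*(-0.4231)^2 + 6*(-0.4231) + 2.83*|-0.4231| = -0.8042


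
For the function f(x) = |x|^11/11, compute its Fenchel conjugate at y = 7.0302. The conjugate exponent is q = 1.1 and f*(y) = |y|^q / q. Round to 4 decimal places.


The conjugate exponent q satisfies 1/p + 1/q = 1.
p = 11, so q = 11/(11 - 1) = 1.1
|y|^q = 7.0302^1.1 = 8.5441
f*(7.0302) = 8.5441 / 1.1 = 7.7673


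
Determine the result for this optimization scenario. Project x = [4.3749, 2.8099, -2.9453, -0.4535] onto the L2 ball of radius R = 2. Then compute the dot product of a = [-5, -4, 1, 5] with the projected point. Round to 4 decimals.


Step 1: Compute ||x|| (intermediates to 6 decimals).
||x|| = sqrt(4.3749^2 + 2.8099^2 + (-2.9453)^2 + (-0.4535)^2) = 5.992974
Step 2: Project.
Since ||x|| > R, scale = R/||x|| = 2/5.992974 = 0.333724, proj(x) = scale * x
proj(x) = [1.460009, 0.937731, -0.982917, -0.151344]
Step 3: Dot product.
a^T * proj(x) = -5*1.460009 - 4*0.937731 + 1*(-0.982917) + 5*(-0.151344) = -12.7906


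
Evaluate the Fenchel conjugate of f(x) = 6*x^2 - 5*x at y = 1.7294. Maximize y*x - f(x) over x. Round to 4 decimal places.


f*(y) = sup_x {y*x - a*x^2 - b*x} = sup_x {(y-b)*x - a*x^2}
FOC: (y - b) - 2a*x = 0 => x* = (y - b)/(2a)
x* = (1.7294 + 5)/(2*6) = 0.5608
f*(1.7294) = (y-b)^2/(4a) = (1.7294 + 5)^2/(4*6)
= 45.2848/24 = 1.8869


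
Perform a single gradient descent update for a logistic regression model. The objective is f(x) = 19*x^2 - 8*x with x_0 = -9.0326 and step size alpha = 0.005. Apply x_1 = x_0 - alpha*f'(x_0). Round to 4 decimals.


We compute the gradient at x_0 and apply the update.
f'(x) = 38*x - 8
f'(-9.0326) = 38*-9.0326 - 8 = -351.2388
x_1 = -9.0326 - 0.005*-351.2388 = -7.2764


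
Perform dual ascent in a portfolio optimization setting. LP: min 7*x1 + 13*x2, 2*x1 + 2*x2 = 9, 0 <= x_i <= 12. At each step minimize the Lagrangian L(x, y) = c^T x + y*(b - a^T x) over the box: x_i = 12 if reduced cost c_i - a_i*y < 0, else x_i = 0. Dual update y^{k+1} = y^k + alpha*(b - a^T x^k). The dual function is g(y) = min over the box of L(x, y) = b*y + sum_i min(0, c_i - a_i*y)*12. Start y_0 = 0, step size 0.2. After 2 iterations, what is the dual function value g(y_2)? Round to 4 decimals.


Dual ascent for LP: min 7*x1 + 13*x2, 2*x1 + 2*x2 = 9, 0 <= x_i <= 12
Step 1: y^k = 0.0, reduced costs: (7.0, 13.0)
  x^k = (0.0, 0.0), subgradient = b - a^T x = 9.0
  y^{k+1} = 0.0 + 0.2*9.0 = 1.8
Step 2: y^k = 1.8, reduced costs: (3.4, 9.4)
  x^k = (0.0, 0.0), subgradient = b - a^T x = 9.0
  y^{k+1} = 1.8 + 0.2*9.0 = 3.6
Dual objective at y_2 = 3.6: reduced costs (-0.2, 5.8), box minimizer x = (12.0, 0.0)
g(y_2) = b*y + (c1 - a1*y)*x1 + (c2 - a2*y)*x2 = 9*3.6 + (-0.2)*12.0 + 5.8*0.0 = 32.4 - 2.4 + 0.0 = 30.0


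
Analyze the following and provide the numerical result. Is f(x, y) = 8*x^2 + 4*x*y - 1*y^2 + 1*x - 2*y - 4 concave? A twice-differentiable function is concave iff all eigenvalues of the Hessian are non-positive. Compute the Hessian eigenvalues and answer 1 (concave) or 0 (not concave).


The Hessian of f(x,y) = 8*x^2 + 4*x*y - 1*y^2 + 1*x - 2*y - 4 is:
H = [[16, 4], [4, -2]]
Trace = 16 - 2 = 14
Determinant = 16*-2 - (4)^2 = -48
Discriminant = (14)^2 - 4*-48 = 388.0
Eigenvalues: lambda_1 = -2.8489, lambda_2 = 16.8489
The function is not concave.

0


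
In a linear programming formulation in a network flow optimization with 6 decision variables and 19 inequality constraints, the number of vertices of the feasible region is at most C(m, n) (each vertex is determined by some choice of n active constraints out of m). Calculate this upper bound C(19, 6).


Each vertex corresponds to some choice of n active constraints out of m, so the number of vertices is at most C(m, n) = m! / (n!(m-n)!).
m = 19, n = 6
Numerator: 19 * 18 * 17 * 16 * 15 * 14
Denominator: 6! = 720
C(19, 6) = 27132


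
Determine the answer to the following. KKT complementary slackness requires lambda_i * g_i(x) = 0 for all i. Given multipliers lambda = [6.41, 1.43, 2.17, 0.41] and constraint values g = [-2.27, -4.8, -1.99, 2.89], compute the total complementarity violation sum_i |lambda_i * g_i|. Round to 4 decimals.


KKT complementary slackness check:
lambda_1 * g_1 = 6.41 * -2.27 = -14.5507
lambda_2 * g_2 = 1.43 * -4.8 = -6.864
lambda_3 * g_3 = 2.17 * -1.99 = -4.3183
lambda_4 * g_4 = 0.41 * 2.89 = 1.1849
Total violation = 14.5507 + 6.864 + 4.3183 + 1.1849 = 26.9179


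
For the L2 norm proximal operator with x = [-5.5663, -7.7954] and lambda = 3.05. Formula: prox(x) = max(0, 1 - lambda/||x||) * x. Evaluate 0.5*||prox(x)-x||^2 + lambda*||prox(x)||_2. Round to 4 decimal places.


Step 1: Compute ||x||.
||x|| = 9.5787
Step 2: Compute scaling factor.
scale = max(0, 1 - 3.05/9.5787) = 0.6816
Step 3: prox(x) = [-3.7939, -5.3132]
||prox(x)|| = 6.5287
Step 4: Proximal objective.
0.5*||prox-x||^2 = 4.6513
lambda*||prox|| = 19.9125
Total = 24.5639


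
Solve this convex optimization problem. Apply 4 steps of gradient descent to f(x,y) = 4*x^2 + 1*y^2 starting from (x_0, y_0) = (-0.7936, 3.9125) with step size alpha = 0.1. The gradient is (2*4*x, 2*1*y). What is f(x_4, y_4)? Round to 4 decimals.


Gradient descent on f(x,y) = 4*x^2 + 1*y^2.
Starting point: (-0.7936, 3.9125), alpha = 0.1
Step 1: grad_x = 2*4*-0.7936 = -6.3488, grad_y = 2*1*3.9125 = 7.825
  x_1 = -0.7936 - 0.1*-6.3488 = -0.1587
  y_1 = 3.9125 - 0.1*7.825 = 3.13
Step 2: grad_x = 2*4*-0.1587 = -1.2698, grad_y = 2*1*3.13 = 6.26
  x_2 = -0.1587 - 0.1*-1.2698 = -0.0317
  y_2 = 3.13 - 0.1*6.26 = 2.504
Step 3: grad_x = 2*4*-0.0317 = -0.254, grad_y = 2*1*2.504 = 5.008
  x_3 = -0.0317 - 0.1*-0.254 = -0.0063
  y_3 = 2.504 - 0.1*5.008 = 2.0032
Step 4: grad_x = 2*4*-0.0063 = -0.0508, grad_y = 2*1*2.0032 = 4.0064
  x_4 = -0.0063 - 0.1*-0.0508 = -0.0013
  y_4 = 2.0032 - 0.1*4.0064 = 1.6026
f(-0.0013, 1.6026) = 4*(-0.0013)^2 + 1*1.6026^2 = 2.5682


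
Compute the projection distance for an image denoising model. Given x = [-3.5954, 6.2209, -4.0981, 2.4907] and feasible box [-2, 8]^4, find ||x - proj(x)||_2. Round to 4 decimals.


Project each component onto [-2, 8].
clip(-3.5954) = -2.0, clip(6.2209) = 6.2209, clip(-4.0981) = -2.0, clip(2.4907) = 2.4907
Projection = [-2.0, 6.2209, -2.0, 2.4907]
Squared diffs: [2.5453, 0.0, 4.402, 0.0]
Distance = sqrt(6.9473) = 2.6358


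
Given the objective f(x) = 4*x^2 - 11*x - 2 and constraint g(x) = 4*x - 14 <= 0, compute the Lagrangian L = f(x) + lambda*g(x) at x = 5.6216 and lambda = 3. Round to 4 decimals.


Step 1: Evaluate f(x).
f(5.6216) = 4*5.6216^2 - 11*5.6216 - 2 = 62.5719
Step 2: Evaluate g(x).
g(5.6216) = 4*5.6216 - 14 = 8.4864
Step 3: Compute Lagrangian.
L = 62.5719 + 3*8.4864 = 88.0311


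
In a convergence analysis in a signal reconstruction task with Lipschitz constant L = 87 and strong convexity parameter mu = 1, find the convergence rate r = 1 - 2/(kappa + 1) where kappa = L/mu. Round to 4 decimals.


Step 1: Compute the condition number.
kappa = L/mu = 87/1 = 87.0
Step 2: Compute the convergence rate.
r = 1 - 2/(kappa + 1) = 1 - 2*mu/(L + mu) = (L - mu)/(L + mu) = 86/88 = 0.9773
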